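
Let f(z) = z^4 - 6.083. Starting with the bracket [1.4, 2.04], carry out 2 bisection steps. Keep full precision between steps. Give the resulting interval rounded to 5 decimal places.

f(1.400000) = -2.241400, f(2.040000) = 11.235915 (opposite signs)
step 1: m = 1.720000, f(m) = 2.669131 > 0 → root in [1.400000, 1.720000]
step 2: m = 1.560000, f(m) = -0.160591 < 0 → root in [1.560000, 1.720000]

[1.56000, 1.72000]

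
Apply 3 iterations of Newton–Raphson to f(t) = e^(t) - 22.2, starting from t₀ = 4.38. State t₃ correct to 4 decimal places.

Newton update: t ← t − f(t)/f'(t).
f'(t) = e^(t)
t_0 = 4.380000: f = 57.638033, f' = 79.838033 → t_1 = 4.380000 - (57.638033)/(79.838033) = 3.658063
t_1 = 3.658063: f = 16.586140, f' = 38.786140 → t_2 = 3.658063 - (16.586140)/(38.786140) = 3.230432
t_2 = 3.230432: f = 3.090590, f' = 25.290590 → t_3 = 3.230432 - (3.090590)/(25.290590) = 3.108229

3.1082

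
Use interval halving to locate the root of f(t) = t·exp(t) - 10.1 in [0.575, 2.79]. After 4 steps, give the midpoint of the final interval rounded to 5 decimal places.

1.75172

f(0.575000) = -9.078150, f(2.790000) = 35.324045 (opposite signs)
step 1: m = 1.682500, f(m) = -1.049855 < 0 → root in [1.682500, 2.790000]
step 2: m = 2.236250, f(m) = 10.827213 > 0 → root in [1.682500, 2.236250]
step 3: m = 1.959375, f(m) = 3.801553 > 0 → root in [1.682500, 1.959375]
step 4: m = 1.820938, f(m) = 1.149110 > 0 → root in [1.682500, 1.820938]
Midpoint of [1.682500, 1.820938] = 1.751719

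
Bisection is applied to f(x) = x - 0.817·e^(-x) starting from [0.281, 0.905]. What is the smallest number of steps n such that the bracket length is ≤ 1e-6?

20

Initial width b − a = 0.905 − 0.281 = 0.624000.
After n steps the width is (b−a)/2^n; need (b−a)/2^n ≤ 1e-6.
So n ≥ log₂(0.624000/1e-6) = log₂(624000.0000) ≈ 19.2512.
Hence n = 20.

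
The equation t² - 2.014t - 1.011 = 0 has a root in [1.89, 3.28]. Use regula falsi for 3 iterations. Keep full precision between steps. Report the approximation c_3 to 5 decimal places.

f(1.890000) = -1.245360, f(3.280000) = 3.141480
step 1: c = 2.284601, f(c) = -0.392785 < 0 → new bracket [2.284601, 3.280000]
step 2: c = 2.395226, f(c) = -0.097878 < 0 → new bracket [2.395226, 3.280000]
step 3: c = 2.421960, f(c) = -0.022939 < 0 → new bracket [2.421960, 3.280000]

2.42196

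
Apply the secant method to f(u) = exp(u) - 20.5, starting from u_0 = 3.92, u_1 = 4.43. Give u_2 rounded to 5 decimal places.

3.46522

f(u_0) = 29.900445, f(u_1) = 63.431417
u_2 = 4.430000 - (63.431417)·(4.430000 - 3.920000)/(63.431417 - (29.900445)) = 3.465220; f(u_2) = 11.483485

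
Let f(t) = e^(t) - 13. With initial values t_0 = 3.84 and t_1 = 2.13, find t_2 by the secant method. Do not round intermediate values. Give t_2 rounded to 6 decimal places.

f(t_0) = 33.525474, f(t_1) = -4.585133
t_2 = 2.130000 - (-4.585133)·(2.130000 - 3.840000)/(-4.585133 - (33.525474)) = 2.335732; f(t_2) = -2.662974

2.335732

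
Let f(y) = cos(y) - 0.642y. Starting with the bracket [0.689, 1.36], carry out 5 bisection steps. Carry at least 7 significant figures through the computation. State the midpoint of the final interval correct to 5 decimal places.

f(0.689000) = 0.329544, f(1.360000) = -0.663881 (opposite signs)
step 1: m = 1.024500, f(m) = -0.138203 < 0 → root in [0.689000, 1.024500]
step 2: m = 0.856750, f(m) = 0.104864 > 0 → root in [0.856750, 1.024500]
step 3: m = 0.940625, f(m) = -0.014598 < 0 → root in [0.856750, 0.940625]
step 4: m = 0.898687, f(m) = 0.045680 > 0 → root in [0.898687, 0.940625]
step 5: m = 0.919656, f(m) = 0.015674 > 0 → root in [0.919656, 0.940625]
Midpoint of [0.919656, 0.940625] = 0.930141

0.93014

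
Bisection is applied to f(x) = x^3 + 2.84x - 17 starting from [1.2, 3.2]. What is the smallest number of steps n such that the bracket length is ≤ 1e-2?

Initial width b − a = 3.2 − 1.2 = 2.000000.
After n steps the width is (b−a)/2^n; need (b−a)/2^n ≤ 1e-2.
So n ≥ log₂(2.000000/1e-2) = log₂(200.0000) ≈ 7.6439.
Hence n = 8.

8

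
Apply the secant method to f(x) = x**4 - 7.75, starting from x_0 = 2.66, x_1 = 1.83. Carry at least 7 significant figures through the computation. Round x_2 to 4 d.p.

1.7560

Secant update: x_(k+1) = x_k − f(x_k)·(x_k − x_(k-1))/(f(x_k) − f(x_(k-1))).
f(x_0) = 42.314115, f(x_1) = 3.465131
x_2 = 1.830000 - (3.465131)·(1.830000 - 2.660000)/(3.465131 - (42.314115)) = 1.755968; f(x_2) = 1.757506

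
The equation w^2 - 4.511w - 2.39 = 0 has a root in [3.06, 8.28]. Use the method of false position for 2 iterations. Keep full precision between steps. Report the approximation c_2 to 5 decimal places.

4.59923

False-position update: c = (a·f(b) − b·f(a))/(f(b) − f(a)); replace the endpoint whose sign matches f(c).
f(3.060000) = -6.830060, f(8.280000) = 28.817320
step 1: c = 4.060155, f(c) = -4.220500 < 0 → new bracket [4.060155, 8.280000]
step 2: c = 4.599230, f(c) = -1.984210 < 0 → new bracket [4.599230, 8.280000]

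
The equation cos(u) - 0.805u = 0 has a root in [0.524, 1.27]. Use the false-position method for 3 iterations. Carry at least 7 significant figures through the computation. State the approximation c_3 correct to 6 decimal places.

0.834209

False-position update: c = (a·f(b) − b·f(a))/(f(b) − f(a)); replace the endpoint whose sign matches f(c).
f(0.524000) = 0.444005, f(1.270000) = -0.726069
step 1: c = 0.807083, f(c) = 0.041907 > 0 → new bracket [0.807083, 1.270000]
step 2: c = 0.832343, f(c) = 0.003109 > 0 → new bracket [0.832343, 1.270000]
step 3: c = 0.834209, f(c) = 0.000226 > 0 → new bracket [0.834209, 1.270000]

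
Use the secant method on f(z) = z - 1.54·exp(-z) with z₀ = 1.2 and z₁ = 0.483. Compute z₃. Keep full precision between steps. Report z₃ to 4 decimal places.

0.7383

Secant update: z_(k+1) = z_k − f(z_k)·(z_k − z_(k-1))/(f(z_k) − f(z_(k-1))).
f(z_0) = 0.736161, f(z_1) = -0.467072
z_2 = 0.483000 - (-0.467072)·(0.483000 - 1.200000)/(-0.467072 - (0.736161)) = 0.761326; f(z_2) = 0.042073
z_3 = 0.761326 - (0.042073)·(0.761326 - 0.483000)/(0.042073 - (-0.467072)) = 0.738326; f(z_3) = 0.002340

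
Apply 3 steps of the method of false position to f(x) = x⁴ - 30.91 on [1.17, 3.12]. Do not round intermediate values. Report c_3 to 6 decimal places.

2.259417

f(1.170000) = -29.036113, f(3.120000) = 63.848543
step 1: c = 1.779578, f(c) = -20.880764 < 0 → new bracket [1.779578, 3.120000]
step 2: c = 2.109913, f(c) = -11.092091 < 0 → new bracket [2.109913, 3.120000]
step 3: c = 2.259417, f(c) = -4.849315 < 0 → new bracket [2.259417, 3.120000]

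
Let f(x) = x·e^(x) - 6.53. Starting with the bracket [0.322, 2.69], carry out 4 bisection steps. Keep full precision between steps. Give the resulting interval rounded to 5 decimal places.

[1.35800, 1.50600]

f(0.322000) = -6.085677, f(2.690000) = 33.098208 (opposite signs)
step 1: m = 1.506000, f(m) = 0.260042 > 0 → root in [0.322000, 1.506000]
step 2: m = 0.914000, f(m) = -4.250228 < 0 → root in [0.914000, 1.506000]
step 3: m = 1.210000, f(m) = -2.472284 < 0 → root in [1.210000, 1.506000]
step 4: m = 1.358000, f(m) = -1.249541 < 0 → root in [1.358000, 1.506000]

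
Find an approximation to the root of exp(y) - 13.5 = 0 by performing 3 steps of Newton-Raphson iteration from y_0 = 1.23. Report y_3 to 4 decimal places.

Newton update: y ← y − f(y)/f'(y).
f'(y) = exp(y)
y_0 = 1.230000: f = -10.078770, f' = 3.421230 → y_1 = 1.230000 - (-10.078770)/(3.421230) = 4.175950
y_1 = 4.175950: f = 51.601644, f' = 65.101644 → y_2 = 4.175950 - (51.601644)/(65.101644) = 3.383318
y_2 = 3.383318: f = 15.968380, f' = 29.468380 → y_3 = 3.383318 - (15.968380)/(29.468380) = 2.841436

2.8414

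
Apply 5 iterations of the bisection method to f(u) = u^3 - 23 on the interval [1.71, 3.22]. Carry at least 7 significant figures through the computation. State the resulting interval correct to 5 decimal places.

[2.84250, 2.88969]

f(1.710000) = -17.999789, f(3.220000) = 10.386248 (opposite signs)
step 1: m = 2.465000, f(m) = -8.022105 < 0 → root in [2.465000, 3.220000]
step 2: m = 2.842500, f(m) = -0.033151 < 0 → root in [2.842500, 3.220000]
step 3: m = 3.031250, f(m) = 4.852570 > 0 → root in [2.842500, 3.031250]
step 4: m = 2.936875, f(m) = 2.331236 > 0 → root in [2.842500, 2.936875]
step 5: m = 2.889687, f(m) = 1.129740 > 0 → root in [2.842500, 2.889687]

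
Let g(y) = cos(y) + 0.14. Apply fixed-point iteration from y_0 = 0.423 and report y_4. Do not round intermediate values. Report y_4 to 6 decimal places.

y_1 = g(0.423000) = 1.051862
y_2 = g(1.051862) = 0.635955
y_3 = g(0.635955) = 0.944505
y_4 = g(0.944505) = 0.726144

0.726144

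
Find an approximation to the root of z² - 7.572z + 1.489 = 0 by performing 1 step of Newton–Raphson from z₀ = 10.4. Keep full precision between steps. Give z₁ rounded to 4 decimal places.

8.0640

f'(z) = 2z - 7.572
z_0 = 10.400000: f = 30.900200, f' = 13.228000 → z_1 = 10.400000 - (30.900200)/(13.228000) = 8.064031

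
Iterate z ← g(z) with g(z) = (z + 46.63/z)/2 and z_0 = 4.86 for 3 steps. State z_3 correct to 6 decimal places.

z_1 = g(4.860000) = 7.227325
z_2 = g(7.227325) = 6.839614
z_3 = g(6.839614) = 6.828625

6.828625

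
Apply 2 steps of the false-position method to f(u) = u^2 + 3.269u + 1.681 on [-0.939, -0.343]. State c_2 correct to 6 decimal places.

f(-0.939000) = -0.506870, f(-0.343000) = 0.677382
step 1: c = -0.683907, f(c) = -0.086963 < 0 → new bracket [-0.683907, -0.343000]
step 2: c = -0.645120, f(c) = -0.011718 < 0 → new bracket [-0.645120, -0.343000]

-0.645120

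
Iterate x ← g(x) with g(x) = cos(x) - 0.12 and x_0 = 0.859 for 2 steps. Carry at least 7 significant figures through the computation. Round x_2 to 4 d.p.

0.7412

x_1 = g(0.859000) = 0.533195
x_2 = g(0.533195) = 0.741187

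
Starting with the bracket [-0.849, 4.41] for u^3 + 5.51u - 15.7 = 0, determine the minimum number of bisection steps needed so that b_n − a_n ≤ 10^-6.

23

Initial width b − a = 4.41 − -0.849 = 5.259000.
After n steps the width is (b−a)/2^n; need (b−a)/2^n ≤ 10^-6.
So n ≥ log₂(5.259000/10^-6) = log₂(5259000.0000) ≈ 22.3264.
Hence n = 23.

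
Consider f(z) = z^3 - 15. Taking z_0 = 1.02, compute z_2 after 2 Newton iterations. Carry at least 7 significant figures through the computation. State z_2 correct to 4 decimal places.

3.8234

Newton update: z ← z − f(z)/f'(z).
f'(z) = 3z^2
z_0 = 1.020000: f = -13.938792, f' = 3.121200 → z_1 = 1.020000 - (-13.938792)/(3.121200) = 5.485844
z_1 = 5.485844: f = 150.093638, f' = 90.283450 → z_2 = 5.485844 - (150.093638)/(90.283450) = 3.823373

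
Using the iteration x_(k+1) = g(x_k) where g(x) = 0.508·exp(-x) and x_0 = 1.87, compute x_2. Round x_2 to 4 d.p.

0.4697

x_1 = g(1.870000) = 0.078295
x_2 = g(0.078295) = 0.469743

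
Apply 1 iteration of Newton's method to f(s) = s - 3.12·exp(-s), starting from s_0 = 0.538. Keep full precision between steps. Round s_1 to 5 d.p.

f'(s) = 1 + 3.12·exp(-s)
s_0 = 0.538000: f = -1.283815, f' = 2.821815 → s_1 = 0.538000 - (-1.283815)/(2.821815) = 0.992961

0.99296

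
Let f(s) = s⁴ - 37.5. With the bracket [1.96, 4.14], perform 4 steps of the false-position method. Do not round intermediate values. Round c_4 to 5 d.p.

False-position update: c = (a·f(b) − b·f(a))/(f(b) − f(a)); replace the endpoint whose sign matches f(c).
f(1.960000) = -22.742109, f(4.140000) = 256.265888
step 1: c = 2.137693, f(c) = -16.617551 < 0 → new bracket [2.137693, 4.140000]
step 2: c = 2.259626, f(c) = -11.429692 < 0 → new bracket [2.259626, 4.140000]
step 3: c = 2.339911, f(c) = -7.522341 < 0 → new bracket [2.339911, 4.140000]
step 4: c = 2.391244, f(c) = -4.803936 < 0 → new bracket [2.391244, 4.140000]

2.39124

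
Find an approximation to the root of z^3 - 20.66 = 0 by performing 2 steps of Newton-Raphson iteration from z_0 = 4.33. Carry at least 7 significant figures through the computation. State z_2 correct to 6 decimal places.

2.819717

f'(z) = 3z^2
z_0 = 4.330000: f = 60.522737, f' = 56.246700 → z_1 = 4.330000 - (60.522737)/(56.246700) = 3.253977
z_1 = 3.253977: f = 13.794304, f' = 31.765101 → z_2 = 3.253977 - (13.794304)/(31.765101) = 2.819717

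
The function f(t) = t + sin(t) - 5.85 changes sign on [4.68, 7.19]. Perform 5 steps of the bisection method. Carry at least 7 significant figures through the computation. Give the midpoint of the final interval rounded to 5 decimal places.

6.05266

f(4.680000) = -2.169476, f(7.190000) = 2.127545 (opposite signs)
step 1: m = 5.935000, f(m) = -0.256193 < 0 → root in [5.935000, 7.190000]
step 2: m = 6.562500, f(m) = 0.988197 > 0 → root in [5.935000, 6.562500]
step 3: m = 6.248750, f(m) = 0.364321 > 0 → root in [5.935000, 6.248750]
step 4: m = 6.091875, f(m) = 0.051730 > 0 → root in [5.935000, 6.091875]
step 5: m = 6.013438, f(m) = -0.103051 < 0 → root in [6.013438, 6.091875]
Midpoint of [6.013438, 6.091875] = 6.052656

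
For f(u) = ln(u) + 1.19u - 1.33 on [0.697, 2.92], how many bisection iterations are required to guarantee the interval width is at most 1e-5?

Initial width b − a = 2.92 − 0.697 = 2.223000.
After n steps the width is (b−a)/2^n; need (b−a)/2^n ≤ 1e-5.
So n ≥ log₂(2.223000/1e-5) = log₂(222300.0000) ≈ 17.7621.
Hence n = 18.

18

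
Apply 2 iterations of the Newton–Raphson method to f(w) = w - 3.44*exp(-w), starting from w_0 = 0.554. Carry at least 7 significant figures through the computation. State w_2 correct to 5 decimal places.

1.11901

f'(w) = 1 + 3.44*exp(-w)
w_0 = 0.554000: f = -1.422784, f' = 2.976784 → w_1 = 0.554000 - (-1.422784)/(2.976784) = 1.031960
w_1 = 1.031960: f = -0.193739, f' = 2.225699 → w_2 = 1.031960 - (-0.193739)/(2.225699) = 1.119006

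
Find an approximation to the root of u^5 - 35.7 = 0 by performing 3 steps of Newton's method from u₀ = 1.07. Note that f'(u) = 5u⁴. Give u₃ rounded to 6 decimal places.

u_0 = 1.070000: f = -34.297448, f' = 6.553980 → u_1 = 1.070000 - (-34.297448)/(6.553980) = 6.303072
u_1 = 6.303072: f = 9912.884119, f' = 7891.853697 → u_2 = 6.303072 - (9912.884119)/(7891.853697) = 5.046981
u_2 = 5.046981: f = 3238.901024, f' = 3244.118570 → u_3 = 5.046981 - (3238.901024)/(3244.118570) = 4.048589

4.048589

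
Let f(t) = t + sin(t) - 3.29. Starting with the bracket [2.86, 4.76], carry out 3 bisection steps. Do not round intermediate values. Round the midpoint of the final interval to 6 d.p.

f(2.860000) = -0.152114, f(4.760000) = 0.471133 (opposite signs)
step 1: m = 3.810000, f(m) = -0.099737 < 0 → root in [3.810000, 4.760000]
step 2: m = 4.285000, f(m) = 0.084949 > 0 → root in [3.810000, 4.285000]
step 3: m = 4.047500, f(m) = -0.029485 < 0 → root in [4.047500, 4.285000]
Midpoint of [4.047500, 4.285000] = 4.166250

4.166250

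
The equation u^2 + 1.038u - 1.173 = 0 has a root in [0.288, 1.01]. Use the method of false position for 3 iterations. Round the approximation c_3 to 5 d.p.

0.68117

f(0.288000) = -0.791112, f(1.010000) = 0.895480
step 1: c = 0.626661, f(c) = -0.129822 < 0 → new bracket [0.626661, 1.010000]
step 2: c = 0.675199, f(c) = -0.016250 < 0 → new bracket [0.675199, 1.010000]
step 3: c = 0.681166, f(c) = -0.001962 < 0 → new bracket [0.681166, 1.010000]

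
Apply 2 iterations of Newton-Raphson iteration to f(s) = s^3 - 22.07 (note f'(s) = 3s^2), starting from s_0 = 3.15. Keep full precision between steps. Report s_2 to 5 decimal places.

Newton update: s ← s − f(s)/f'(s).
s_0 = 3.150000: f = 9.185875, f' = 29.767500 → s_1 = 3.150000 - (9.185875)/(29.767500) = 2.841413
s_1 = 2.841413: f = 0.870502, f' = 24.220877 → s_2 = 2.841413 - (0.870502)/(24.220877) = 2.805472

2.80547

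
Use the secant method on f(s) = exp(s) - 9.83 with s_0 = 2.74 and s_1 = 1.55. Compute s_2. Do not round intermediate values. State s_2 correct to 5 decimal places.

f(s_0) = 5.656985, f(s_1) = -5.118530
s_2 = 1.550000 - (-5.118530)·(1.550000 - 2.740000)/(-5.118530 - (5.656985)) = 2.115268; f(s_2) = -1.538195

2.11527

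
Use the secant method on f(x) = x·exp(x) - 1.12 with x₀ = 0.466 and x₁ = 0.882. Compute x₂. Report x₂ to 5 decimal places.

0.57910

f(x_0) = -0.377379, f(x_1) = 1.010671
x_2 = 0.882000 - (1.010671)·(0.882000 - 0.466000)/(1.010671 - (-0.377379)) = 0.579101; f(x_2) = -0.086633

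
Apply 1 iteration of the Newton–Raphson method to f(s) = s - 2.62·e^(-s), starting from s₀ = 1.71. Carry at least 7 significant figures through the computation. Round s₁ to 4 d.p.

0.8713

f'(s) = 1 + 2.62·e^(-s)
s_0 = 1.710000: f = 1.236132, f' = 1.473868 → s_1 = 1.710000 - (1.236132)/(1.473868) = 0.871301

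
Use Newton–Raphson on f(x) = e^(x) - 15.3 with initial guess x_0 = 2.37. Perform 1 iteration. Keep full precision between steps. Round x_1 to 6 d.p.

Newton update: x ← x − f(x)/f'(x).
f'(x) = e^(x)
x_0 = 2.370000: f = -4.602608, f' = 10.697392 → x_1 = 2.370000 - (-4.602608)/(10.697392) = 2.800255

2.800255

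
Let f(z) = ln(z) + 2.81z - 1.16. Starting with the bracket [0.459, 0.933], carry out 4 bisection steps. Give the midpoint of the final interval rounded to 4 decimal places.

f(0.459000) = -0.648915, f(0.933000) = 1.392380 (opposite signs)
step 1: m = 0.696000, f(m) = 0.433354 > 0 → root in [0.459000, 0.696000]
step 2: m = 0.577500, f(m) = -0.086272 < 0 → root in [0.577500, 0.696000]
step 3: m = 0.636750, f(m) = 0.177889 > 0 → root in [0.577500, 0.636750]
step 4: m = 0.607125, f(m) = 0.047001 > 0 → root in [0.577500, 0.607125]
Midpoint of [0.577500, 0.607125] = 0.592313

0.5923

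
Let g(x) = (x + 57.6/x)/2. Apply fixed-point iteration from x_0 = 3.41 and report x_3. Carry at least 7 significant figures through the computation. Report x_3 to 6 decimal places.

x_1 = g(3.410000) = 10.150748
x_2 = g(10.150748) = 7.912603
x_3 = g(7.912603) = 7.596065

7.596065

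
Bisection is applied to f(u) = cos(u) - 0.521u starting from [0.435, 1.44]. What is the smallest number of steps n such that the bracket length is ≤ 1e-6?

Initial width b − a = 1.44 − 0.435 = 1.005000.
After n steps the width is (b−a)/2^n; need (b−a)/2^n ≤ 1e-6.
So n ≥ log₂(1.005000/1e-6) = log₂(1005000.0000) ≈ 19.9388.
Hence n = 20.

20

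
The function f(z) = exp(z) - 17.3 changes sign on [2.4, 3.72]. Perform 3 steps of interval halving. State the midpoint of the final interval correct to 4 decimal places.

f(2.400000) = -6.276824, f(3.720000) = 23.964394 (opposite signs)
step 1: m = 3.060000, f(m) = 4.027557 > 0 → root in [2.400000, 3.060000]
step 2: m = 2.730000, f(m) = -1.967113 < 0 → root in [2.730000, 3.060000]
step 3: m = 2.895000, f(m) = 0.783501 > 0 → root in [2.730000, 2.895000]
Midpoint of [2.730000, 2.895000] = 2.812500

2.8125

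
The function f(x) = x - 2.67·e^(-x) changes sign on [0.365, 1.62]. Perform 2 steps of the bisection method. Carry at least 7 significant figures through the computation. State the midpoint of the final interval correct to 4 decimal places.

0.8356

f(0.365000) = -1.488505, f(1.620000) = 1.091610 (opposite signs)
step 1: m = 0.992500, f(m) = 0.002867 > 0 → root in [0.365000, 0.992500]
step 2: m = 0.678750, f(m) = -0.675609 < 0 → root in [0.678750, 0.992500]
Midpoint of [0.678750, 0.992500] = 0.835625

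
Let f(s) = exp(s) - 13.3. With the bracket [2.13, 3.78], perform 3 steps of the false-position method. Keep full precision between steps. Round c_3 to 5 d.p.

False-position update: c = (a·f(b) − b·f(a))/(f(b) − f(a)); replace the endpoint whose sign matches f(c).
f(2.130000) = -4.885133, f(3.780000) = 30.516042
step 1: c = 2.357689, f(c) = -2.733493 < 0 → new bracket [2.357689, 3.780000]
step 2: c = 2.474620, f(c) = -1.422812 < 0 → new bracket [2.474620, 3.780000]
step 3: c = 2.532772, f(c) = -0.711652 < 0 → new bracket [2.532772, 3.780000]

2.53277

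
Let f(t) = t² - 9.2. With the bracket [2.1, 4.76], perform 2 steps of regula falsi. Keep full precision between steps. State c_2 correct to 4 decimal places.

False-position update: c = (a·f(b) − b·f(a))/(f(b) − f(a)); replace the endpoint whose sign matches f(c).
f(2.100000) = -4.790000, f(4.760000) = 13.457600
step 1: c = 2.798251, f(c) = -1.369793 < 0 → new bracket [2.798251, 4.760000]
step 2: c = 2.979482, f(c) = -0.322686 < 0 → new bracket [2.979482, 4.760000]

2.9795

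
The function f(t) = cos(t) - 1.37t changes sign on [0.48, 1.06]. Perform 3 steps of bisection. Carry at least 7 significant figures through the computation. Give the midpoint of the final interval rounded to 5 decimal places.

f(0.480000) = 0.229395, f(1.060000) = -0.963328 (opposite signs)
step 1: m = 0.770000, f(m) = -0.336989 < 0 → root in [0.480000, 0.770000]
step 2: m = 0.625000, f(m) = -0.045287 < 0 → root in [0.480000, 0.625000]
step 3: m = 0.552500, f(m) = 0.094290 > 0 → root in [0.552500, 0.625000]
Midpoint of [0.552500, 0.625000] = 0.588750

0.58875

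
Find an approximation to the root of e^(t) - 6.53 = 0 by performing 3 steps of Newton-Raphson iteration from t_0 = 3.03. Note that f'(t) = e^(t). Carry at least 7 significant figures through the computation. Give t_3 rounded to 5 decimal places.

1.88075

t_0 = 3.030000: f = 14.167233, f' = 20.697233 → t_1 = 3.030000 - (14.167233)/(20.697233) = 2.345501
t_1 = 2.345501: f = 3.908502, f' = 10.438502 → t_2 = 2.345501 - (3.908502)/(10.438502) = 1.971070
t_2 = 1.971070: f = 0.648352, f' = 7.178352 → t_3 = 1.971070 - (0.648352)/(7.178352) = 1.880749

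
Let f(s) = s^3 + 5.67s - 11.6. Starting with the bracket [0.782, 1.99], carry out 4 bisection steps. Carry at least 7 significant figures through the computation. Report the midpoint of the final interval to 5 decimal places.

f(0.782000) = -6.687848, f(1.990000) = 7.563899 (opposite signs)
step 1: m = 1.386000, f(m) = -1.078880 < 0 → root in [1.386000, 1.990000]
step 2: m = 1.688000, f(m) = 2.780653 > 0 → root in [1.386000, 1.688000]
step 3: m = 1.537000, f(m) = 0.745751 > 0 → root in [1.386000, 1.537000]
step 4: m = 1.461500, f(m) = -0.191557 < 0 → root in [1.461500, 1.537000]
Midpoint of [1.461500, 1.537000] = 1.499250

1.49925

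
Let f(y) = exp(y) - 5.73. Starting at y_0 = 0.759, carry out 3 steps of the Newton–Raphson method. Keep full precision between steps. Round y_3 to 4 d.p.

1.7634

f'(y) = exp(y)
y_0 = 0.759000: f = -3.593861, f' = 2.136139 → y_1 = 0.759000 - (-3.593861)/(2.136139) = 2.441410
y_1 = 2.441410: f = 5.759226, f' = 11.489226 → y_2 = 2.441410 - (5.759226)/(11.489226) = 1.940138
y_2 = 1.940138: f = 1.229710, f' = 6.959710 → y_3 = 1.940138 - (1.229710)/(6.959710) = 1.763448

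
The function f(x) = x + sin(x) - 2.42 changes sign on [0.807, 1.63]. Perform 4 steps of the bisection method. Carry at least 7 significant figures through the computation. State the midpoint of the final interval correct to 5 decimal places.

1.44997

f(0.807000) = -0.890785, f(1.630000) = 0.208248 (opposite signs)
step 1: m = 1.218500, f(m) = -0.262917 < 0 → root in [1.218500, 1.630000]
step 2: m = 1.424250, f(m) = -0.006469 < 0 → root in [1.424250, 1.630000]
step 3: m = 1.527125, f(m) = 0.106172 > 0 → root in [1.424250, 1.527125]
step 4: m = 1.475687, f(m) = 0.051168 > 0 → root in [1.424250, 1.475687]
Midpoint of [1.424250, 1.475687] = 1.449969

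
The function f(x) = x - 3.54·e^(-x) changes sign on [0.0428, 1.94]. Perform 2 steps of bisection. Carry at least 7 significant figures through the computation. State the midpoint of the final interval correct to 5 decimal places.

1.22855

f(0.042800) = -3.348885, f(1.940000) = 1.431288 (opposite signs)
step 1: m = 0.991400, f(m) = -0.322141 < 0 → root in [0.991400, 1.940000]
step 2: m = 1.465700, f(m) = 0.648256 > 0 → root in [0.991400, 1.465700]
Midpoint of [0.991400, 1.465700] = 1.228550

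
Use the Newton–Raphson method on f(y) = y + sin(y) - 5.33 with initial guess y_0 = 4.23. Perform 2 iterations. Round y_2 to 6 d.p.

4.019080

Newton update: y ← y − f(y)/f'(y).
f'(y) = 1 + cos(y)
y_0 = 4.230000: f = -1.985889, f' = 0.536103 → y_1 = 4.230000 - (-1.985889)/(0.536103) = 7.934304
y_1 = 7.934304: f = 3.601080, f' = 0.919764 → y_2 = 7.934304 - (3.601080)/(0.919764) = 4.019080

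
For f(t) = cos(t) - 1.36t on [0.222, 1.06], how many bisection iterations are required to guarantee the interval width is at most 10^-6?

20

Initial width b − a = 1.06 − 0.222 = 0.838000.
After n steps the width is (b−a)/2^n; need (b−a)/2^n ≤ 10^-6.
So n ≥ log₂(0.838000/10^-6) = log₂(838000.0000) ≈ 19.6766.
Hence n = 20.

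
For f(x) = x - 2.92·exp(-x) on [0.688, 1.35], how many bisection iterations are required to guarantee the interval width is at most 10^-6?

20

Initial width b − a = 1.35 − 0.688 = 0.662000.
After n steps the width is (b−a)/2^n; need (b−a)/2^n ≤ 10^-6.
So n ≥ log₂(0.662000/10^-6) = log₂(662000.0000) ≈ 19.3365.
Hence n = 20.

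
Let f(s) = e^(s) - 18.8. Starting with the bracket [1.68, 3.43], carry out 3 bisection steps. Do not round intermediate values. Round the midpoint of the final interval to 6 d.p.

f(1.680000) = -13.434444, f(3.430000) = 12.076643 (opposite signs)
step 1: m = 2.555000, f(m) = -5.928700 < 0 → root in [2.555000, 3.430000]
step 2: m = 2.992500, f(m) = 1.135459 > 0 → root in [2.555000, 2.992500]
step 3: m = 2.773750, f(m) = -2.781409 < 0 → root in [2.773750, 2.992500]
Midpoint of [2.773750, 2.992500] = 2.883125

2.883125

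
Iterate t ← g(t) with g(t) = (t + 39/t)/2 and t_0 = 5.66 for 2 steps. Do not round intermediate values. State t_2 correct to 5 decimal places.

6.24507

t_1 = g(5.660000) = 6.275230
t_2 = g(6.275230) = 6.245071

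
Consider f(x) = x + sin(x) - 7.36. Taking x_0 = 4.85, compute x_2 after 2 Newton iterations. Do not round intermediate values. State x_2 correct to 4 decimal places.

f'(x) = 1 + cos(x)
x_0 = 4.850000: f = -3.500547, f' = 1.137177 → x_1 = 4.850000 - (-3.500547)/(1.137177) = 7.928277
x_1 = 7.928277: f = 1.565519, f' = 0.925773 → x_2 = 7.928277 - (1.565519)/(0.925773) = 6.237237

6.2372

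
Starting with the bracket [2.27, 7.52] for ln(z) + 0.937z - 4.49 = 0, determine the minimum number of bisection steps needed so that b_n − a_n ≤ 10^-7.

Initial width b − a = 7.52 − 2.27 = 5.250000.
After n steps the width is (b−a)/2^n; need (b−a)/2^n ≤ 10^-7.
So n ≥ log₂(5.250000/10^-7) = log₂(52500000.0000) ≈ 25.6458.
Hence n = 26.

26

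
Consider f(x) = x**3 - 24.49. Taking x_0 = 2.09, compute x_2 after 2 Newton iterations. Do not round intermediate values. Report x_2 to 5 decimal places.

2.94189

f'(x) = 3x**2
x_0 = 2.090000: f = -15.360671, f' = 13.104300 → x_1 = 2.090000 - (-15.360671)/(13.104300) = 3.262186
x_1 = 3.262186: f = 10.225704, f' = 31.925564 → x_2 = 3.262186 - (10.225704)/(31.925564) = 2.941887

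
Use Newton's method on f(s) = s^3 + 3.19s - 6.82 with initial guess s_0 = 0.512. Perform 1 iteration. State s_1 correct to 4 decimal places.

1.7826

Newton update: s ← s − f(s)/f'(s).
f'(s) = 3s^2 + 3.19
s_0 = 0.512000: f = -5.052502, f' = 3.976432 → s_1 = 0.512000 - (-5.052502)/(3.976432) = 1.782612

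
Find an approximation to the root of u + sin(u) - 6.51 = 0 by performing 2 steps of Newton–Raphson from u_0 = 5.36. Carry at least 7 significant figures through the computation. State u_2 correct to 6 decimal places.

f'(u) = 1 + cos(u)
u_0 = 5.360000: f = -1.947527, f' = 1.603283 → u_1 = 5.360000 - (-1.947527)/(1.603283) = 6.574712
u_1 = 6.574712: f = 0.352127, f' = 1.957806 → u_2 = 6.574712 - (0.352127)/(1.957806) = 6.394854

6.394854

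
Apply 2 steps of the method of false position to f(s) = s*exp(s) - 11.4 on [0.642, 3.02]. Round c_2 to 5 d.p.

1.32484

f(0.642000) = -10.180022, f(3.020000) = 50.483701
step 1: c = 1.041054, f(c) = -8.451527 < 0 → new bracket [1.041054, 3.020000]
step 2: c = 1.324842, f(c) = -6.416487 < 0 → new bracket [1.324842, 3.020000]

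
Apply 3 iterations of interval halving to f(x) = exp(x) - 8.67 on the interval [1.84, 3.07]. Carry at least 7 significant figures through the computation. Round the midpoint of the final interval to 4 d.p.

2.2244

f(1.840000) = -2.373462, f(3.070000) = 12.871903 (opposite signs)
step 1: m = 2.455000, f(m) = 2.976434 > 0 → root in [1.840000, 2.455000]
step 2: m = 2.147500, f(m) = -0.106577 < 0 → root in [2.147500, 2.455000]
step 3: m = 2.301250, f(m) = 1.316658 > 0 → root in [2.147500, 2.301250]
Midpoint of [2.147500, 2.301250] = 2.224375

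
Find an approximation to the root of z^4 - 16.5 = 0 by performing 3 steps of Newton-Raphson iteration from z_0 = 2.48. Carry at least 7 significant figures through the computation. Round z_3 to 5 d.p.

2.01550

Newton update: z ← z − f(z)/f'(z).
f'(z) = 4z^3
z_0 = 2.480000: f = 21.327420, f' = 61.011968 → z_1 = 2.480000 - (21.327420)/(61.011968) = 2.130439
z_1 = 2.130439: f = 4.100426, f' = 38.678279 → z_2 = 2.130439 - (4.100426)/(38.678279) = 2.024425
z_2 = 2.024425: f = 0.296037, f' = 33.186780 → z_3 = 2.024425 - (0.296037)/(33.186780) = 2.015505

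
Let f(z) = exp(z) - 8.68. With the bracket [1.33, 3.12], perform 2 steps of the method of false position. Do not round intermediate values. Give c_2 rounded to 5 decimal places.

False-position update: c = (a·f(b) − b·f(a))/(f(b) − f(a)); replace the endpoint whose sign matches f(c).
f(1.330000) = -4.898957, f(3.120000) = 13.966380
step 1: c = 1.794828, f(c) = -2.661562 < 0 → new bracket [1.794828, 3.120000]
step 2: c = 2.006942, f(c) = -1.239468 < 0 → new bracket [2.006942, 3.120000]

2.00694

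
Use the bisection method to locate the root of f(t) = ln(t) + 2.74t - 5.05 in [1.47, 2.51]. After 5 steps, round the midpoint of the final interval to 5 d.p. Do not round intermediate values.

1.64875

f(1.470000) = -0.636938, f(2.510000) = 2.747683 (opposite signs)
step 1: m = 1.990000, f(m) = 1.090735 > 0 → root in [1.470000, 1.990000]
step 2: m = 1.730000, f(m) = 0.238321 > 0 → root in [1.470000, 1.730000]
step 3: m = 1.600000, f(m) = -0.195996 < 0 → root in [1.600000, 1.730000]
step 4: m = 1.665000, f(m) = 0.021925 > 0 → root in [1.600000, 1.665000]
step 5: m = 1.632500, f(m) = -0.086837 < 0 → root in [1.632500, 1.665000]
Midpoint of [1.632500, 1.665000] = 1.648750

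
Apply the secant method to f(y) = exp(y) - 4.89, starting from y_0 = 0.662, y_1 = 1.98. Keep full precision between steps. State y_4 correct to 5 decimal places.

1.59080

f(y_0) = -2.951334, f(y_1) = 2.352743
y_2 = 1.980000 - (2.352743)·(1.980000 - 0.662000)/(2.352743 - (-2.951334)) = 1.395371; f(y_2) = -0.853527
y_3 = 1.395371 - (-0.853527)·(1.395371 - 1.980000)/(-0.853527 - (2.352743)) = 1.551003; f(y_3) = -0.173803
y_4 = 1.551003 - (-0.173803)·(1.551003 - 1.395371)/(-0.173803 - (-0.853527)) = 1.590797; f(y_4) = 0.017660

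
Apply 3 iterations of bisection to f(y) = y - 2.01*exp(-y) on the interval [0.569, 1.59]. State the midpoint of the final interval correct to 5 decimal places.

f(0.569000) = -0.568843, f(1.590000) = 1.180110 (opposite signs)
step 1: m = 1.079500, f(m) = 0.396572 > 0 → root in [0.569000, 1.079500]
step 2: m = 0.824250, f(m) = -0.057263 < 0 → root in [0.824250, 1.079500]
step 3: m = 0.951875, f(m) = 0.175982 > 0 → root in [0.824250, 0.951875]
Midpoint of [0.824250, 0.951875] = 0.888062

0.88806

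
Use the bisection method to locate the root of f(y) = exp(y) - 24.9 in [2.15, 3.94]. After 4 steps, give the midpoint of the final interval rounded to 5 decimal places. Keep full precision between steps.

3.21281

f(2.150000) = -16.315142, f(3.940000) = 26.518601 (opposite signs)
step 1: m = 3.045000, f(m) = -3.889969 < 0 → root in [3.045000, 3.940000]
step 2: m = 3.492500, f(m) = 7.968015 > 0 → root in [3.045000, 3.492500]
step 3: m = 3.268750, f(m) = 1.378471 > 0 → root in [3.045000, 3.268750]
step 4: m = 3.156875, f(m) = -1.402947 < 0 → root in [3.156875, 3.268750]
Midpoint of [3.156875, 3.268750] = 3.212813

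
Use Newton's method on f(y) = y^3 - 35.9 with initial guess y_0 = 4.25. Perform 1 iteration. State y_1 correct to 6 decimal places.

f'(y) = 3y^2
y_0 = 4.250000: f = 40.865625, f' = 54.187500 → y_1 = 4.250000 - (40.865625)/(54.187500) = 3.495848

3.495848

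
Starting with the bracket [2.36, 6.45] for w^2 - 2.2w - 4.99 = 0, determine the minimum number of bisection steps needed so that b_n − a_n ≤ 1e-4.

Initial width b − a = 6.45 − 2.36 = 4.090000.
After n steps the width is (b−a)/2^n; need (b−a)/2^n ≤ 1e-4.
So n ≥ log₂(4.090000/1e-4) = log₂(40900.0000) ≈ 15.3198.
Hence n = 16.

16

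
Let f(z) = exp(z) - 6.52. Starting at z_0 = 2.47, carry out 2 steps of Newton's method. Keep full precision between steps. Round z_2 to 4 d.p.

f'(z) = exp(z)
z_0 = 2.470000: f = 5.302447, f' = 11.822447 → z_1 = 2.470000 - (5.302447)/(11.822447) = 2.021493
z_1 = 2.021493: f = 1.029590, f' = 7.549590 → z_2 = 2.021493 - (1.029590)/(7.549590) = 1.885116

1.8851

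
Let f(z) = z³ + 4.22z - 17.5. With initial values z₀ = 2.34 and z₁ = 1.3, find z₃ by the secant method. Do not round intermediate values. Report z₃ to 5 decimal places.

Secant update: z_(k+1) = z_k − f(z_k)·(z_k − z_(k-1))/(f(z_k) − f(z_(k-1))).
f(z_0) = 5.187704, f(z_1) = -9.817000
z_2 = 1.300000 - (-9.817000)·(1.300000 - 2.340000)/(-9.817000 - (5.187704)) = 1.980432; f(z_2) = -1.375104
z_3 = 1.980432 - (-1.375104)·(1.980432 - 1.300000)/(-1.375104 - (-9.817000)) = 2.091268; f(z_3) = 0.471102

2.09127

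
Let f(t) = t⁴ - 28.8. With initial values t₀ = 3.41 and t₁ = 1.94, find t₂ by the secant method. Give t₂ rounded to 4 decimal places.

f(t_0) = 106.412710, f(t_1) = -14.635315
t_2 = 1.940000 - (-14.635315)·(1.940000 - 3.410000)/(-14.635315 - (106.412710)) = 2.117730; f(t_2) = -8.686730

2.1177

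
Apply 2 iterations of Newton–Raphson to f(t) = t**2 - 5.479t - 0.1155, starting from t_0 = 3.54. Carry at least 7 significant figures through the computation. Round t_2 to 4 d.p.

6.0579

Newton update: t ← t − f(t)/f'(t).
f'(t) = 2t - 5.479
t_0 = 3.540000: f = -6.979560, f' = 1.601000 → t_1 = 3.540000 - (-6.979560)/(1.601000) = 7.899500
t_1 = 7.899500: f = 19.005243, f' = 10.320001 → t_2 = 7.899500 - (19.005243)/(10.320001) = 6.057907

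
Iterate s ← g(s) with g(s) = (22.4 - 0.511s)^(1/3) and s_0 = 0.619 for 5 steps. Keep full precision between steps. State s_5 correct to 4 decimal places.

2.7585

s_1 = g(0.619000) = 2.805588
s_2 = g(2.805588) = 2.757450
s_3 = g(2.757450) = 2.758528
s_4 = g(2.758528) = 2.758503
s_5 = g(2.758503) = 2.758504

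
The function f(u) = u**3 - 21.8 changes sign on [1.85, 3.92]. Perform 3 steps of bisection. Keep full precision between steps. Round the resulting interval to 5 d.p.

f(1.850000) = -15.468375, f(3.920000) = 38.436288 (opposite signs)
step 1: m = 2.885000, f(m) = 2.212504 > 0 → root in [1.850000, 2.885000]
step 2: m = 2.367500, f(m) = -8.530029 < 0 → root in [2.367500, 2.885000]
step 3: m = 2.626250, f(m) = -3.686257 < 0 → root in [2.626250, 2.885000]

[2.62625, 2.88500]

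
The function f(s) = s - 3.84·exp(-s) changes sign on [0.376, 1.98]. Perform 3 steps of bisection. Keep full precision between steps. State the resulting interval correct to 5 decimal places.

[1.17800, 1.37850]

f(0.376000) = -2.260553, f(1.980000) = 1.449814 (opposite signs)
step 1: m = 1.178000, f(m) = -0.004313 < 0 → root in [1.178000, 1.980000]
step 2: m = 1.579000, f(m) = 0.787264 > 0 → root in [1.178000, 1.579000]
step 3: m = 1.378500, f(m) = 0.410988 > 0 → root in [1.178000, 1.378500]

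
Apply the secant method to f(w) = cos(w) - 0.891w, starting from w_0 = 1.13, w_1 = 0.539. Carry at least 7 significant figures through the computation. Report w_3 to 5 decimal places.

0.79111

Secant update: w_(k+1) = w_k − f(w_k)·(w_k − w_(k-1))/(f(w_k) − f(w_(k-1))).
f(w_0) = -0.580170, f(w_1) = 0.377973
w_2 = 0.539000 - (0.377973)·(0.539000 - 1.130000)/(0.377973 - (-0.580170)) = 0.772141; f(w_2) = 0.028441
w_3 = 0.772141 - (0.028441)·(0.772141 - 0.539000)/(0.028441 - (0.377973)) = 0.791111; f(w_3) = -0.001825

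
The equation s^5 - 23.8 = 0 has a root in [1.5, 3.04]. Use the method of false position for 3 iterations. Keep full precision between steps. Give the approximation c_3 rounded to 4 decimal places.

1.7347

False-position update: c = (a·f(b) − b·f(a))/(f(b) − f(a)); replace the endpoint whose sign matches f(c).
f(1.500000) = -16.206250, f(3.040000) = 235.837799
step 1: c = 1.599021, f(c) = -13.346284 < 0 → new bracket [1.599021, 3.040000]
step 2: c = 1.676200, f(c) = -10.567902 < 0 → new bracket [1.676200, 3.040000]
step 3: c = 1.734691, f(c) = -8.092389 < 0 → new bracket [1.734691, 3.040000]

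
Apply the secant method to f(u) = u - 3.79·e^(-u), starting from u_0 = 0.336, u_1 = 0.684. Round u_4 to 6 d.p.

1.172402

Secant update: u_(k+1) = u_k − f(u_k)·(u_k − u_(k-1))/(f(u_k) − f(u_(k-1))).
f(u_0) = -2.372422, f(u_1) = -1.228413
u_2 = 0.684000 - (-1.228413)·(0.684000 - 0.336000)/(-1.228413 - (-2.372422)) = 1.057676; f(u_2) = -0.258448
u_3 = 1.057676 - (-0.258448)·(1.057676 - 0.684000)/(-0.258448 - (-1.228413)) = 1.157242; f(u_3) = -0.034153
u_4 = 1.157242 - (-0.034153)·(1.157242 - 1.057676)/(-0.034153 - (-0.258448)) = 1.172402; f(u_4) = -0.001066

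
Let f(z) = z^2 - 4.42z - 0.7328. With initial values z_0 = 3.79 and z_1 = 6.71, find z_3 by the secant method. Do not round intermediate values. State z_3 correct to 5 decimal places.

4.49059

Secant update: z_(k+1) = z_k − f(z_k)·(z_k − z_(k-1))/(f(z_k) − f(z_(k-1))).
f(z_0) = -3.120500, f(z_1) = 14.633100
z_2 = 6.710000 - (14.633100)·(6.710000 - 3.790000)/(14.633100 - (-3.120500)) = 4.303240; f(z_2) = -1.235246
z_3 = 4.303240 - (-1.235246)·(4.303240 - 6.710000)/(-1.235246 - (14.633100)) = 4.490590; f(z_3) = -0.415807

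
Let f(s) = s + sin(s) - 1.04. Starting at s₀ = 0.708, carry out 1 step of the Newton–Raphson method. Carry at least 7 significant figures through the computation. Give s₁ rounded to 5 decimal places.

0.52710

f'(s) = 1 + cos(s)
s_0 = 0.708000: f = 0.318316, f' = 1.759664 → s_1 = 0.708000 - (0.318316)/(1.759664) = 0.527104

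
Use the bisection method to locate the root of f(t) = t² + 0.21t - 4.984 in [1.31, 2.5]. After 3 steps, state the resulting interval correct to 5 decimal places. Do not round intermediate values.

[2.05375, 2.20250]

f(1.310000) = -2.992800, f(2.500000) = 1.791000 (opposite signs)
step 1: m = 1.905000, f(m) = -0.954925 < 0 → root in [1.905000, 2.500000]
step 2: m = 2.202500, f(m) = 0.329531 > 0 → root in [1.905000, 2.202500]
step 3: m = 2.053750, f(m) = -0.334823 < 0 → root in [2.053750, 2.202500]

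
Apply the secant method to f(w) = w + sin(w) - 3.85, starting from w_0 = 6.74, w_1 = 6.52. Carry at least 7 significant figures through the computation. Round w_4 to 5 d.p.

f(w_0) = 3.331092, f(w_1) = 2.904607
w_2 = 6.520000 - (2.904607)·(6.520000 - 6.740000)/(2.904607 - (3.331092)) = 5.021671; f(w_2) = 0.219119
w_3 = 5.021671 - (0.219119)·(5.021671 - 6.520000)/(0.219119 - (2.904607)) = 4.899417; f(w_3) = 0.066856
w_4 = 4.899417 - (0.066856)·(4.899417 - 5.021671)/(0.066856 - (0.219119)) = 4.845738; f(w_4) = 0.004615

4.84574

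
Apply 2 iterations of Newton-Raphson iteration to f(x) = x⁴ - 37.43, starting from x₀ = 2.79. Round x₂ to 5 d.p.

2.47492

f'(x) = 4x³
x_0 = 2.790000: f = 23.162213, f' = 86.870556 → x_1 = 2.790000 - (23.162213)/(86.870556) = 2.523371
x_1 = 2.523371: f = 3.113796, f' = 64.269259 → x_2 = 2.523371 - (3.113796)/(64.269259) = 2.474922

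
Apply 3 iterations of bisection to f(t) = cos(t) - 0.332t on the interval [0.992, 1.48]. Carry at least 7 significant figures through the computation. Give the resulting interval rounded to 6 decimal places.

f(0.992000) = 0.217673, f(1.480000) = -0.400688 (opposite signs)
step 1: m = 1.236000, f(m) = -0.081775 < 0 → root in [0.992000, 1.236000]
step 2: m = 1.114000, f(m) = 0.071227 > 0 → root in [1.114000, 1.236000]
step 3: m = 1.175000, f(m) = -0.004557 < 0 → root in [1.114000, 1.175000]

[1.114000, 1.175000]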